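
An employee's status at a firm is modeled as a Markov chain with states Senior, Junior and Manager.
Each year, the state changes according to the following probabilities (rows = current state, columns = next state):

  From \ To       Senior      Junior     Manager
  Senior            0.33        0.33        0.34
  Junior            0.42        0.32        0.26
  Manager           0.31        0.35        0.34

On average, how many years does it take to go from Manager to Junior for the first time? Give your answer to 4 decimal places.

Let t(s) be the expected number of years to first reach Junior from state s, with t(Junior) = 0. Conditioning on the first year:
t(Senior) = 1 + 0.33·t(Senior) + 0.34·t(Manager)
t(Manager) = 1 + 0.31·t(Senior) + 0.34·t(Manager)
Solving: t(Senior) = 2.9691, t(Manager) = 2.9097.
Expected years from Manager to Junior: 2.9097.

2.9097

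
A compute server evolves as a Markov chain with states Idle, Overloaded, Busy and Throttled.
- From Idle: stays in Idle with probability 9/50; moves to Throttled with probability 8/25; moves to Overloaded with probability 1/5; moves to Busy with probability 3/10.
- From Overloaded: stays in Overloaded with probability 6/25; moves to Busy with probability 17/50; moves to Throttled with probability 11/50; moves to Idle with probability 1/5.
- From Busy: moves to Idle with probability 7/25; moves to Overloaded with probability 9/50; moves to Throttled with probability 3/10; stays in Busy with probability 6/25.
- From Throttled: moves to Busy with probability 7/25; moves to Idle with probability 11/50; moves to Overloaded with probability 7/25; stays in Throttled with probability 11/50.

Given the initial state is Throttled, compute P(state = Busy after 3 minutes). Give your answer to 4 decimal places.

0.2862

Propagate the distribution vector 3 minutes from Throttled.
After 0 minutes: (0.0000, 0.0000, 0.0000, 1.0000)
After 1 minute: (0.2200, 0.2800, 0.2800, 0.2200)
After 2 minutes: (0.2224, 0.2232, 0.2900, 0.2644)
After 3 minutes: (0.2240, 0.2243, 0.2862, 0.2654)
P(in Busy after 3 minutes) = 0.2862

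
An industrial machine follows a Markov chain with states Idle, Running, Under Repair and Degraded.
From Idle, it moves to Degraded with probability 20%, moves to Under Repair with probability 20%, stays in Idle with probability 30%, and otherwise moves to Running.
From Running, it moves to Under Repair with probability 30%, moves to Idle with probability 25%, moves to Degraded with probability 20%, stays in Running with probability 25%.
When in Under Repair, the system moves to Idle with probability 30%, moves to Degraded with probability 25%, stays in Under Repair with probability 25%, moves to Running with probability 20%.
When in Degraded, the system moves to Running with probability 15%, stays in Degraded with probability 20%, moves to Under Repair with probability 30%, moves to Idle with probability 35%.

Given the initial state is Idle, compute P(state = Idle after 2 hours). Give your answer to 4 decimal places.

0.2950

Propagate the distribution vector 2 hours from Idle.
After 0 hours: (1.0000, 0.0000, 0.0000, 0.0000)
After 1 hour: (0.3000, 0.3000, 0.2000, 0.2000)
After 2 hours: (0.2950, 0.2350, 0.2600, 0.2100)
P(in Idle after 2 hours) = 0.2950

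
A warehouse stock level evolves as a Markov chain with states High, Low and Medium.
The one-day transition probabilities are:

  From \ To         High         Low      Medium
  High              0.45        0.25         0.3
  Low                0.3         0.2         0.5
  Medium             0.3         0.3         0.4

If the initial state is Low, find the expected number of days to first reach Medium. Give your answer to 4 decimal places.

2.3288

Let t(s) be the expected number of days to first reach Medium from state s, with t(Medium) = 0. Conditioning on the first day:
t(High) = 1 + 0.45·t(High) + 0.25·t(Low)
t(Low) = 1 + 0.3·t(High) + 0.2·t(Low)
Solving: t(High) = 2.8767, t(Low) = 2.3288.
Expected days from Low to Medium: 2.3288.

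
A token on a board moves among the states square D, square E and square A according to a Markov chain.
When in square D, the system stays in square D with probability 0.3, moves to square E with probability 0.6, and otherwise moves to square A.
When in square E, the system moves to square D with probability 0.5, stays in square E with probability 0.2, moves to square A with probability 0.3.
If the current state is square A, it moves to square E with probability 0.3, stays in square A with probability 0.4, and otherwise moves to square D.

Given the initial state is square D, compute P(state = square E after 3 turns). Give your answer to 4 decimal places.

Propagate the distribution vector 3 turns from square D.
After 0 turns: (1.0000, 0.0000, 0.0000)
After 1 turn: (0.3000, 0.6000, 0.1000)
After 2 turns: (0.4200, 0.3300, 0.2500)
After 3 turns: (0.3660, 0.3930, 0.2410)
P(in square E after 3 turns) = 0.3930

0.3930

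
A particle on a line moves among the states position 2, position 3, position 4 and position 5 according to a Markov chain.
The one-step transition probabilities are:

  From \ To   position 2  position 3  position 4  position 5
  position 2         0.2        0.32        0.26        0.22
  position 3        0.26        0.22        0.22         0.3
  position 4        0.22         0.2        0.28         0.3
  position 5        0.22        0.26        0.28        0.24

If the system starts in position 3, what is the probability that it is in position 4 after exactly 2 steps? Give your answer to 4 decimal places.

Propagate the distribution vector 2 steps from position 3.
After 0 steps: (0.0000, 1.0000, 0.0000, 0.0000)
After 1 step: (0.2600, 0.2200, 0.2200, 0.3000)
After 2 steps: (0.2236, 0.2536, 0.2616, 0.2612)
P(in position 4 after 2 steps) = 0.2616

0.2616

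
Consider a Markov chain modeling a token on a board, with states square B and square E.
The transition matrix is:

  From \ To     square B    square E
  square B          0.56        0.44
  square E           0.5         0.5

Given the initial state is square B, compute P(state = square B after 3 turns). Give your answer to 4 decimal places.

Propagate the distribution vector 3 turns from square B.
After 0 turns: (1.0000, 0.0000)
After 1 turn: (0.5600, 0.4400)
After 2 turns: (0.5336, 0.4664)
After 3 turns: (0.5320, 0.4680)
P(in square B after 3 turns) = 0.5320

0.5320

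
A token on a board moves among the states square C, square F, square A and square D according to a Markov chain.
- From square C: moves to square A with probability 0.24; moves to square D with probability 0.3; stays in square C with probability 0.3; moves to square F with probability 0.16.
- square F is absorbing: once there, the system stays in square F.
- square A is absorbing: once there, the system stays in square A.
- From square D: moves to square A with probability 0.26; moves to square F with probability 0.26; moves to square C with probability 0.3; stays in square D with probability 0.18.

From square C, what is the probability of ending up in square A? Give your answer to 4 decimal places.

Let h(s) be the probability of absorption at square A starting from transient state s. Then h(square A) = 1 and h(square F) = 0. By first-step analysis:
h(square C) = 0.3·h(square C) + 0.16·0 + 0.24·1 + 0.3·h(square D)
h(square D) = 0.3·h(square C) + 0.26·0 + 0.26·1 + 0.18·h(square D)
Solving: h(square C) = 0.5678, h(square D) = 0.5248.
Starting from square C, the probability is 0.5678.

0.5678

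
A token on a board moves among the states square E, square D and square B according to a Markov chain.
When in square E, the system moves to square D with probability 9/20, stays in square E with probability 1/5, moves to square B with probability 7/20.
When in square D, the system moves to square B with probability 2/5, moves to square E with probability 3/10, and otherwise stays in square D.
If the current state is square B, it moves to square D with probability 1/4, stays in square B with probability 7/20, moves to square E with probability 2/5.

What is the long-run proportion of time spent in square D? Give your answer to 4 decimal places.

Let the stationary distribution be π with π = πP and π_1 + π_2 + π_3 = 1.
π_1 = 0.2·π_1 + 0.3·π_2 + 0.4·π_3
π_2 = 0.45·π_1 + 0.3·π_2 + 0.25·π_3
Solving with the normalization constraint gives π = (0.3060, 0.3276, 0.3664).
So the stationary probability of square D is 0.3276.

0.3276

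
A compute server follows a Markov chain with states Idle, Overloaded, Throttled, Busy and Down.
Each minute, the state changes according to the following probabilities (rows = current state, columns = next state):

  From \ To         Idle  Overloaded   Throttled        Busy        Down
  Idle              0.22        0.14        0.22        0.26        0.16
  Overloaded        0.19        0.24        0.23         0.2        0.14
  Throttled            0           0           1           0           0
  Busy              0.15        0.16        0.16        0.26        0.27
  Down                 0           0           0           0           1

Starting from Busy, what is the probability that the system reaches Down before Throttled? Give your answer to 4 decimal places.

0.5575

Let h(s) be the probability of absorption at Down starting from transient state s. Then h(Down) = 1 and h(Throttled) = 0. By first-step analysis:
h(Idle) = 0.22·h(Idle) + 0.14·h(Overloaded) + 0.22·0 + 0.26·h(Busy) + 0.16·1
h(Overloaded) = 0.19·h(Idle) + 0.24·h(Overloaded) + 0.23·0 + 0.2·h(Busy) + 0.14·1
h(Busy) = 0.15·h(Idle) + 0.16·h(Overloaded) + 0.16·0 + 0.26·h(Busy) + 0.27·1
Solving: h(Idle) = 0.4715, h(Overloaded) = 0.4488, h(Busy) = 0.5575.
Starting from Busy, the probability is 0.5575.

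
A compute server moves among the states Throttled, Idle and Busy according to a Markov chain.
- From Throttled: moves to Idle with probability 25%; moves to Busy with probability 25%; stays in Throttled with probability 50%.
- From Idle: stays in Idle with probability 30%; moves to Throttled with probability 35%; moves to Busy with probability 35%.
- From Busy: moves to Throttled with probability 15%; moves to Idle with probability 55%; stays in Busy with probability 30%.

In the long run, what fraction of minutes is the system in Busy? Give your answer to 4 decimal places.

Let the stationary distribution be π with π = πP and π_1 + π_2 + π_3 = 1.
π_1 = 0.5·π_1 + 0.35·π_2 + 0.15·π_3
π_2 = 0.25·π_1 + 0.3·π_2 + 0.55·π_3
Solving with the normalization constraint gives π = (0.3410, 0.3582, 0.3009).
So the stationary probability of Busy is 0.3009.

0.3009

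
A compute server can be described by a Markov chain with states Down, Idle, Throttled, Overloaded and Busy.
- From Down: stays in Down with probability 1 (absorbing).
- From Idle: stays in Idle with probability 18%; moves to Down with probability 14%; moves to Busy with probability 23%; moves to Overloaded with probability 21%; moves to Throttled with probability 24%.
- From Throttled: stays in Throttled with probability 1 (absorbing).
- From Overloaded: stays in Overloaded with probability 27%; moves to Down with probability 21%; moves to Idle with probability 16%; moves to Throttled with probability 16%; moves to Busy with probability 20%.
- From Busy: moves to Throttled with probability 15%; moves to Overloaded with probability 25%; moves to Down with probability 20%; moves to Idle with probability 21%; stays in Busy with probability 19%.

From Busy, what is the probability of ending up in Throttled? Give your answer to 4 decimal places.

0.4706

Let h(s) be the probability of absorption at Throttled starting from transient state s. Then h(Throttled) = 1 and h(Down) = 0. By first-step analysis:
h(Idle) = 0.14·0 + 0.18·h(Idle) + 0.24·1 + 0.21·h(Overloaded) + 0.23·h(Busy)
h(Overloaded) = 0.21·0 + 0.16·h(Idle) + 0.16·1 + 0.27·h(Overloaded) + 0.2·h(Busy)
h(Busy) = 0.2·0 + 0.21·h(Idle) + 0.15·1 + 0.25·h(Overloaded) + 0.19·h(Busy)
Solving: h(Idle) = 0.5444, h(Overloaded) = 0.4674, h(Busy) = 0.4706.
Starting from Busy, the probability is 0.4706.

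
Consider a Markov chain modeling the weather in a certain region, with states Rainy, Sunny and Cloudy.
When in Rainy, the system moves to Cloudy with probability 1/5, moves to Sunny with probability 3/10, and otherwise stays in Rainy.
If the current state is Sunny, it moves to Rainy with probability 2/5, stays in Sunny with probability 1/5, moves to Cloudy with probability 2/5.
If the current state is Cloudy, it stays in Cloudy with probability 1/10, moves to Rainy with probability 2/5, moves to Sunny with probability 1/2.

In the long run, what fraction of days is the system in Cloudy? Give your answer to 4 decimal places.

0.2393

Let the stationary distribution be π with π = πP and π_1 + π_2 + π_3 = 1.
π_1 = 0.5·π_1 + 0.4·π_2 + 0.4·π_3
π_2 = 0.3·π_1 + 0.2·π_2 + 0.5·π_3
Solving with the normalization constraint gives π = (0.4444, 0.3162, 0.2393).
So the stationary probability of Cloudy is 0.2393.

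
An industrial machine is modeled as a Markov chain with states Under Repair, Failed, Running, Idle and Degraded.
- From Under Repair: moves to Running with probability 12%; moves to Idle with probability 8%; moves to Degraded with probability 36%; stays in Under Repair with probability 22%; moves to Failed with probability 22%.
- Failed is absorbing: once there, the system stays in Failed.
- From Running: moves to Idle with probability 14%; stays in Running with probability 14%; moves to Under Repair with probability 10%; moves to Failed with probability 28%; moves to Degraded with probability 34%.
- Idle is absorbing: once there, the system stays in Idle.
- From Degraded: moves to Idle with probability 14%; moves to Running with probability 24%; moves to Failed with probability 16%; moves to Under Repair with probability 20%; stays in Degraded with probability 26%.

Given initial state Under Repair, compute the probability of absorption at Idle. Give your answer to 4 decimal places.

0.3418

Let h(s) be the probability of absorption at Idle starting from transient state s. Then h(Idle) = 1 and h(Failed) = 0. By first-step analysis:
h(Under Repair) = 0.22·h(Under Repair) + 0.22·0 + 0.12·h(Running) + 0.08·1 + 0.36·h(Degraded)
h(Running) = 0.1·h(Under Repair) + 0.28·0 + 0.14·h(Running) + 0.14·1 + 0.34·h(Degraded)
h(Degraded) = 0.2·h(Under Repair) + 0.16·0 + 0.24·h(Running) + 0.14·1 + 0.26·h(Degraded)
Solving: h(Under Repair) = 0.3418, h(Running) = 0.3600, h(Degraded) = 0.3983.
Starting from Under Repair, the probability is 0.3418.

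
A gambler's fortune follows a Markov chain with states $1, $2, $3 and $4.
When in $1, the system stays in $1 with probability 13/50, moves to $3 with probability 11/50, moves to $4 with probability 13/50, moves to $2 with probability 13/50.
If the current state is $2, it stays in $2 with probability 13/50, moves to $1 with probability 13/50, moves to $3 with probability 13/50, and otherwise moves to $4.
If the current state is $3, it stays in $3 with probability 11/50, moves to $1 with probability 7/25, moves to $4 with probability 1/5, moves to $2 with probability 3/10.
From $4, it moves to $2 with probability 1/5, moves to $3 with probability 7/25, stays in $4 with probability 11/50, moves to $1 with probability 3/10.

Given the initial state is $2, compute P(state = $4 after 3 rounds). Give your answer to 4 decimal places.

0.2261

Propagate the distribution vector 3 rounds from $2.
After 0 rounds: (0.0000, 1.0000, 0.0000, 0.0000)
After 1 round: (0.2600, 0.2600, 0.2600, 0.2200)
After 2 rounds: (0.2740, 0.2572, 0.2436, 0.2252)
After 3 rounds: (0.2739, 0.2562, 0.2438, 0.2261)
P(in $4 after 3 rounds) = 0.2261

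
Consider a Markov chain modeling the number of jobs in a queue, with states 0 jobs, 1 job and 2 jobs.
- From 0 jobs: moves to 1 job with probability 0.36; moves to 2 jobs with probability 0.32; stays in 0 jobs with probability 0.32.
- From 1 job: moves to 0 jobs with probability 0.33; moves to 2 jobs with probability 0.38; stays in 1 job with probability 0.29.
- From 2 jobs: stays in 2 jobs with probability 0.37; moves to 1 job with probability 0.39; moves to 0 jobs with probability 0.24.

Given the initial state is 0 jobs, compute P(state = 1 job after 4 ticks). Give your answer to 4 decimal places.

Propagate the distribution vector 4 ticks from 0 jobs.
After 0 ticks: (1.0000, 0.0000, 0.0000)
After 1 tick: (0.3200, 0.3600, 0.3200)
After 2 ticks: (0.2980, 0.3444, 0.3576)
After 3 ticks: (0.2948, 0.3466, 0.3585)
After 4 ticks: (0.2948, 0.3465, 0.3587)
P(in 1 job after 4 ticks) = 0.3465

0.3465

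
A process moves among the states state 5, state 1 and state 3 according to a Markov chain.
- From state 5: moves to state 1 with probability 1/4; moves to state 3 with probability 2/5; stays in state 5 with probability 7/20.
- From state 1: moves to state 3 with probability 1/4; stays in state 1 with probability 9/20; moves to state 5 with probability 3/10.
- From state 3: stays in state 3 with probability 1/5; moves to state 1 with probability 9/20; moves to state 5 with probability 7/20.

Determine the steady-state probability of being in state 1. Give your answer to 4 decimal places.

0.3838

Let the stationary distribution be π with π = πP and π_1 + π_2 + π_3 = 1.
π_1 = 0.35·π_1 + 0.3·π_2 + 0.35·π_3
π_2 = 0.25·π_1 + 0.45·π_2 + 0.45·π_3
Solving with the normalization constraint gives π = (0.3308, 0.3838, 0.2854).
So the stationary probability of state 1 is 0.3838.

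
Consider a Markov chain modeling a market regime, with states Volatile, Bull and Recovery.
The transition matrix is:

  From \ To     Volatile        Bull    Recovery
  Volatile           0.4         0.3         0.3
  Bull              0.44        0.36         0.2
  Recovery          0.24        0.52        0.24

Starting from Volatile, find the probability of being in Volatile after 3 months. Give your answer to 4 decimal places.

Propagate the distribution vector 3 months from Volatile.
After 0 months: (1.0000, 0.0000, 0.0000)
After 1 month: (0.4000, 0.3000, 0.3000)
After 2 months: (0.3640, 0.3840, 0.2520)
After 3 months: (0.3750, 0.3785, 0.2465)
P(in Volatile after 3 months) = 0.3750

0.3750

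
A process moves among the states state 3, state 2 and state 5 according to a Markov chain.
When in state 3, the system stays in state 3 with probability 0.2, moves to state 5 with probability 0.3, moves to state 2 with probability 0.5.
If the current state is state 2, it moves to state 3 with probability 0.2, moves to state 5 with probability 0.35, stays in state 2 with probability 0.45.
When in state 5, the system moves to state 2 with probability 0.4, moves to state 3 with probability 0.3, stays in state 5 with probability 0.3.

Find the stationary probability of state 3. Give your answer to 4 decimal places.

Let the stationary distribution be π with π = πP and π_1 + π_2 + π_3 = 1.
π_1 = 0.2·π_1 + 0.2·π_2 + 0.3·π_3
π_2 = 0.5·π_1 + 0.45·π_2 + 0.4·π_3
Solving with the normalization constraint gives π = (0.2322, 0.4455, 0.3223).
So the stationary probability of state 3 is 0.2322.

0.2322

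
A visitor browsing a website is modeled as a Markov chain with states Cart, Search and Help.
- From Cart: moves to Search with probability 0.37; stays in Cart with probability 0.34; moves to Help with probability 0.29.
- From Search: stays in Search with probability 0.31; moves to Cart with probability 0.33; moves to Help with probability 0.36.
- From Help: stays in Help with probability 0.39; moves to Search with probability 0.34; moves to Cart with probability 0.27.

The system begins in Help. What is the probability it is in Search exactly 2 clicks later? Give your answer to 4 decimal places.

Sum over the intermediate state after 1 click:
P = P(Help→Cart)·P(Cart→Search) + P(Help→Search)·P(Search→Search) + P(Help→Help)·P(Help→Search)
  = 0.27×0.37 + 0.34×0.31 + 0.39×0.34
  = 0.0999 + 0.1054 + 0.1326 = 0.3379

0.3379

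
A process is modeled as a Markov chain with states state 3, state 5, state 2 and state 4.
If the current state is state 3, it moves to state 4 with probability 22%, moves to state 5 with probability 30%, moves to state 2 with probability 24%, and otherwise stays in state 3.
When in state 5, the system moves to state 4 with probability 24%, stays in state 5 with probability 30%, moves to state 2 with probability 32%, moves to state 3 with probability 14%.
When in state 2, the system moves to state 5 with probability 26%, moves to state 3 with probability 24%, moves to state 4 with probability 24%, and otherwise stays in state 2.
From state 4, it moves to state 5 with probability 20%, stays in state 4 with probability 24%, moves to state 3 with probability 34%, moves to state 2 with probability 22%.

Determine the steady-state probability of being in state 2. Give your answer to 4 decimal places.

Let the stationary distribution be π with π = πP and π_1 + π_2 + π_3 + π_4 = 1.
π_1 = 0.24·π_1 + 0.14·π_2 + 0.24·π_3 + 0.34·π_4
π_2 = 0.3·π_1 + 0.3·π_2 + 0.26·π_3 + 0.2·π_4
π_3 = 0.24·π_1 + 0.32·π_2 + 0.26·π_3 + 0.22·π_4
Solving with the normalization constraint gives π = (0.2369, 0.2660, 0.2618, 0.2353).
So the stationary probability of state 2 is 0.2618.

0.2618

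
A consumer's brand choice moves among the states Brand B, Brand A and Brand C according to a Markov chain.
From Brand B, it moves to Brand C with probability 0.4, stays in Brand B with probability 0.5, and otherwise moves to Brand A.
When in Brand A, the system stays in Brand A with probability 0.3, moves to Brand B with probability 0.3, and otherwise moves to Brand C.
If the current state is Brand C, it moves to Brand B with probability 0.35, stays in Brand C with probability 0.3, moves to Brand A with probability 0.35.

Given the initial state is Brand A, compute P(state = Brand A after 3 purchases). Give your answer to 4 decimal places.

Propagate the distribution vector 3 purchases from Brand A.
After 0 purchases: (0.0000, 1.0000, 0.0000)
After 1 purchase: (0.3000, 0.3000, 0.4000)
After 2 purchases: (0.3800, 0.2600, 0.3600)
After 3 purchases: (0.3940, 0.2420, 0.3640)
P(in Brand A after 3 purchases) = 0.2420

0.2420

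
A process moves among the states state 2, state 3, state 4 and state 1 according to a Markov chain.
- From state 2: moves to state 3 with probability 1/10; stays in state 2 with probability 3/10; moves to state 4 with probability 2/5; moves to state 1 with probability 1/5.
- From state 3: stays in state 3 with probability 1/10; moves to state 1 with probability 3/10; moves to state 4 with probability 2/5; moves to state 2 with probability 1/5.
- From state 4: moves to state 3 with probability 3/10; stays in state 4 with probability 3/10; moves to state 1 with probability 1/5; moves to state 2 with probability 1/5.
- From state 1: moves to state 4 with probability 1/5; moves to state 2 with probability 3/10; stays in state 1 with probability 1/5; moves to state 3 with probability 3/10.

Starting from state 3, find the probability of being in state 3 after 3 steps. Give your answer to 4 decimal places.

Propagate the distribution vector 3 steps from state 3.
After 0 steps: (0.0000, 1.0000, 0.0000, 0.0000)
After 1 step: (0.2000, 0.1000, 0.4000, 0.3000)
After 2 steps: (0.2500, 0.2400, 0.3000, 0.2100)
After 3 steps: (0.2460, 0.2020, 0.3280, 0.2240)
P(in state 3 after 3 steps) = 0.2020

0.2020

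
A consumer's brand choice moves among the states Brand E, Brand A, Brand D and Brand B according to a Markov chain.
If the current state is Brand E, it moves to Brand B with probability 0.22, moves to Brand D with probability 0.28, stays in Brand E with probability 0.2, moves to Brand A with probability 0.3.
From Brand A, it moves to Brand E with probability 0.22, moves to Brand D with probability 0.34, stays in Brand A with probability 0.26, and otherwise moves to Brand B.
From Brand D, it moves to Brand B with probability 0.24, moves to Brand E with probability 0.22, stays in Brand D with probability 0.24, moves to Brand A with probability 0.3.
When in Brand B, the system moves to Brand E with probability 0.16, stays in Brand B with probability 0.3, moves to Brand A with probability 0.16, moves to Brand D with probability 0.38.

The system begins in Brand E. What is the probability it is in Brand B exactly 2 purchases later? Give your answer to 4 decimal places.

0.2312

Propagate the distribution vector 2 purchases from Brand E.
After 0 purchases: (1.0000, 0.0000, 0.0000, 0.0000)
After 1 purchase: (0.2000, 0.3000, 0.2800, 0.2200)
After 2 purchases: (0.2028, 0.2572, 0.3088, 0.2312)
P(in Brand B after 2 purchases) = 0.2312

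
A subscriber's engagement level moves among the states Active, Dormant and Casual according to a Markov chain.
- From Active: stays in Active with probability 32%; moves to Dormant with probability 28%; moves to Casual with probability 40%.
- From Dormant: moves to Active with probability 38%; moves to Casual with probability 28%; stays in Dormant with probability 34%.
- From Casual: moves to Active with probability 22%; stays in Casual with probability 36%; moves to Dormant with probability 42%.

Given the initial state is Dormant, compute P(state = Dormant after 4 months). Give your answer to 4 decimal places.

Propagate the distribution vector 4 months from Dormant.
After 0 months: (0.0000, 1.0000, 0.0000)
After 1 month: (0.3800, 0.3400, 0.2800)
After 2 months: (0.3124, 0.3396, 0.3480)
After 3 months: (0.3056, 0.3491, 0.3453)
After 4 months: (0.3064, 0.3493, 0.3443)
P(in Dormant after 4 months) = 0.3493

0.3493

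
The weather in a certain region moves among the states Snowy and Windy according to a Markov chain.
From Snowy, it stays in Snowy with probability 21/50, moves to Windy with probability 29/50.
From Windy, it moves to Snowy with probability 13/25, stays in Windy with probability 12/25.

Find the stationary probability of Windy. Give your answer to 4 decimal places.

0.5273

Let the stationary distribution be π with π = πP and π_1 + π_2 = 1.
π_1 = 0.42·π_1 + 0.52·π_2
Solving with the normalization constraint gives π = (0.4727, 0.5273).
So the stationary probability of Windy is 0.5273.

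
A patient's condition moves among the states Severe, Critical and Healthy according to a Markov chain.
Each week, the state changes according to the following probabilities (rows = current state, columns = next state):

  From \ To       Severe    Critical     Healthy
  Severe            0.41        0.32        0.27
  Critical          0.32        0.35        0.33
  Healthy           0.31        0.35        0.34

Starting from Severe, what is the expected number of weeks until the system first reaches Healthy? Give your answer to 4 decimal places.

Let t(s) be the expected number of weeks to first reach Healthy from state s, with t(Healthy) = 0. Conditioning on the first week:
t(Severe) = 1 + 0.41·t(Severe) + 0.32·t(Critical)
t(Critical) = 1 + 0.32·t(Severe) + 0.35·t(Critical)
Solving: t(Severe) = 3.4507, t(Critical) = 3.2373.
Expected weeks from Severe to Healthy: 3.4507.

3.4507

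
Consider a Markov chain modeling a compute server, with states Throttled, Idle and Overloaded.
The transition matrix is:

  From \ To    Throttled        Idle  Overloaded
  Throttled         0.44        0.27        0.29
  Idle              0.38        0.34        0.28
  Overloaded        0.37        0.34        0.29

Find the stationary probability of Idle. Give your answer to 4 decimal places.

Let the stationary distribution be π with π = πP and π_1 + π_2 + π_3 = 1.
π_1 = 0.44·π_1 + 0.38·π_2 + 0.37·π_3
π_2 = 0.27·π_1 + 0.34·π_2 + 0.34·π_3
Solving with the normalization constraint gives π = (0.4012, 0.3119, 0.2869).
So the stationary probability of Idle is 0.3119.

0.3119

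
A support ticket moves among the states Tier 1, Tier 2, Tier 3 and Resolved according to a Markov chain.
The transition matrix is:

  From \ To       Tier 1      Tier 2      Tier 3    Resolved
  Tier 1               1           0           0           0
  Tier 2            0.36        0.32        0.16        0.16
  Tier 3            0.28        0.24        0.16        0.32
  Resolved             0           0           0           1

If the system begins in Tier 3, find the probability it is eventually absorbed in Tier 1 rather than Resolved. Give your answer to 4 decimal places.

Let h(s) be the probability of absorption at Tier 1 starting from transient state s. Then h(Tier 1) = 1 and h(Resolved) = 0. By first-step analysis:
h(Tier 2) = 0.36·1 + 0.32·h(Tier 2) + 0.16·h(Tier 3) + 0.16·0
h(Tier 3) = 0.28·1 + 0.24·h(Tier 2) + 0.16·h(Tier 3) + 0.32·0
Solving: h(Tier 2) = 0.6517, h(Tier 3) = 0.5195.
Starting from Tier 3, the probability is 0.5195.

0.5195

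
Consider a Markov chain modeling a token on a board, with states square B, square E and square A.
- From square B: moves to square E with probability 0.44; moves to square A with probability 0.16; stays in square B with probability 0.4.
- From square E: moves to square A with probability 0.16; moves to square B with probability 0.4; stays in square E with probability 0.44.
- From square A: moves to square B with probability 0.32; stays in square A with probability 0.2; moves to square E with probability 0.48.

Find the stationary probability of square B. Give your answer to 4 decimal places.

Let the stationary distribution be π with π = πP and π_1 + π_2 + π_3 = 1.
π_1 = 0.4·π_1 + 0.4·π_2 + 0.32·π_3
π_2 = 0.44·π_1 + 0.44·π_2 + 0.48·π_3
Solving with the normalization constraint gives π = (0.3867, 0.4467, 0.1667).
So the stationary probability of square B is 0.3867.

0.3867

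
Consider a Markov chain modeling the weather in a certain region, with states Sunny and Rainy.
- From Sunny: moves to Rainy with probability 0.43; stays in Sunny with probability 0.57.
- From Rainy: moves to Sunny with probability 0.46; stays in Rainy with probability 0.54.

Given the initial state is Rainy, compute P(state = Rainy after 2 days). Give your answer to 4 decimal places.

0.4894

Sum over the intermediate state after 1 day:
P = P(Rainy→Sunny)·P(Sunny→Rainy) + P(Rainy→Rainy)·P(Rainy→Rainy)
  = 0.46×0.43 + 0.54×0.54
  = 0.1978 + 0.2916 = 0.4894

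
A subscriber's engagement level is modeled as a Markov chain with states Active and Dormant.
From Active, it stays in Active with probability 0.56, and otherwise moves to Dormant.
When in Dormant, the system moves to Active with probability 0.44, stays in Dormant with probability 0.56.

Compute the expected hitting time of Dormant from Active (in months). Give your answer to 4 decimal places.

2.2727

Let t(s) be the expected number of months to first reach Dormant from state s, with t(Dormant) = 0. Conditioning on the first month:
t(Active) = 1 + 0.56·t(Active)
Solving: t(Active) = 2.2727.
Expected months from Active to Dormant: 2.2727.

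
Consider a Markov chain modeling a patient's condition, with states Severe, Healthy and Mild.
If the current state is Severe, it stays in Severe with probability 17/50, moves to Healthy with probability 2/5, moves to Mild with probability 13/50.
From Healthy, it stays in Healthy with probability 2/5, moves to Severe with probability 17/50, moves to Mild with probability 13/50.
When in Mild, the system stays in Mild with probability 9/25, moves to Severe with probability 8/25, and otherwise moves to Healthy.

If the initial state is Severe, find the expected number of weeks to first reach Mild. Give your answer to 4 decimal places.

3.8462

Let t(s) be the expected number of weeks to first reach Mild from state s, with t(Mild) = 0. Conditioning on the first week:
t(Severe) = 1 + 0.34·t(Severe) + 0.4·t(Healthy)
t(Healthy) = 1 + 0.34·t(Severe) + 0.4·t(Healthy)
Solving: t(Severe) = 3.8462, t(Healthy) = 3.8462.
Expected weeks from Severe to Mild: 3.8462.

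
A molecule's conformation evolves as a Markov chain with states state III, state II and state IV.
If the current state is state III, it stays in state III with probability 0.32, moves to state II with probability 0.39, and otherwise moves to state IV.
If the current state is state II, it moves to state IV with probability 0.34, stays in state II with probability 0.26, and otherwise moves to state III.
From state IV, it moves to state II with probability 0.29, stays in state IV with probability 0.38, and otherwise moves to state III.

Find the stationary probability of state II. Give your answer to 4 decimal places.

Let the stationary distribution be π with π = πP and π_1 + π_2 + π_3 = 1.
π_1 = 0.32·π_1 + 0.4·π_2 + 0.33·π_3
π_2 = 0.39·π_1 + 0.26·π_2 + 0.29·π_3
Solving with the normalization constraint gives π = (0.3486, 0.3154, 0.3360).
So the stationary probability of state II is 0.3154.

0.3154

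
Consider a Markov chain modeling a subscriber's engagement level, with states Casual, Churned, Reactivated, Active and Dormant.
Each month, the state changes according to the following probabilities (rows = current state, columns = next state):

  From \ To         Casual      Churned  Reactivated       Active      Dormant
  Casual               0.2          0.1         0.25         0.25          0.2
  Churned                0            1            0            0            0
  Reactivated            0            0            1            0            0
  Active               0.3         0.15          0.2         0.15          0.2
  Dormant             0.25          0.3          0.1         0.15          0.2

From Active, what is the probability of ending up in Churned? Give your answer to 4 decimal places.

0.4634

Let h(s) be the probability of absorption at Churned starting from transient state s. Then h(Churned) = 1 and h(Reactivated) = 0. By first-step analysis:
h(Casual) = 0.2·h(Casual) + 0.1·1 + 0.25·0 + 0.25·h(Active) + 0.2·h(Dormant)
h(Active) = 0.3·h(Casual) + 0.15·1 + 0.2·0 + 0.15·h(Active) + 0.2·h(Dormant)
h(Dormant) = 0.25·h(Casual) + 0.3·1 + 0.1·0 + 0.15·h(Active) + 0.2·h(Dormant)
Solving: h(Casual) = 0.4179, h(Active) = 0.4634, h(Dormant) = 0.5925.
Starting from Active, the probability is 0.4634.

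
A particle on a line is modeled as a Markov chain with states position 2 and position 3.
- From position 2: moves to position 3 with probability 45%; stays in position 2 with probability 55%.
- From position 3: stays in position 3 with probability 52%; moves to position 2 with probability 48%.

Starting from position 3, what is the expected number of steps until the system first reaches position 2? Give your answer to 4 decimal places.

2.0833

Let t(s) be the expected number of steps to first reach position 2 from state s, with t(position 2) = 0. Conditioning on the first step:
t(position 3) = 1 + 0.52·t(position 3)
Solving: t(position 3) = 2.0833.
Expected steps from position 3 to position 2: 2.0833.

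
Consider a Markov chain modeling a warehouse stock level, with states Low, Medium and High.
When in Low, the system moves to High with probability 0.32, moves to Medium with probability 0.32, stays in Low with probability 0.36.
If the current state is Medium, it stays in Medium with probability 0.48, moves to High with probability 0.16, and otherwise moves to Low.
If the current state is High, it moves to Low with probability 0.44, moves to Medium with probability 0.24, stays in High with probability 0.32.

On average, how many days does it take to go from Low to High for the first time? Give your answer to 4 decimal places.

3.8603

Let t(s) be the expected number of days to first reach High from state s, with t(High) = 0. Conditioning on the first day:
t(Low) = 1 + 0.36·t(Low) + 0.32·t(Medium)
t(Medium) = 1 + 0.36·t(Low) + 0.48·t(Medium)
Solving: t(Low) = 3.8603, t(Medium) = 4.5956.
Expected days from Low to High: 3.8603.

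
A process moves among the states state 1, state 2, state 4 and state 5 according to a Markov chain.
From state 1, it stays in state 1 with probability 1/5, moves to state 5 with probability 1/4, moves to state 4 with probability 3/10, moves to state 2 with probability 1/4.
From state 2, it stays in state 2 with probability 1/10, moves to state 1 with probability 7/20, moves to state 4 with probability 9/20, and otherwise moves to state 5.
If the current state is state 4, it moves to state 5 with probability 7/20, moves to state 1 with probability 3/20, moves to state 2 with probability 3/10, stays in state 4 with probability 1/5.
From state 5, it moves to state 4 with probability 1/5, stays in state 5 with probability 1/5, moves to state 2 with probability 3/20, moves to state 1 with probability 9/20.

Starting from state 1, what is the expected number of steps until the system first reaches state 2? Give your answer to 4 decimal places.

Let t(s) be the expected number of steps to first reach state 2 from state s, with t(state 2) = 0. Conditioning on the first step:
t(state 1) = 1 + 0.2·t(state 1) + 0.3·t(state 4) + 0.25·t(state 5)
t(state 4) = 1 + 0.15·t(state 1) + 0.2·t(state 4) + 0.35·t(state 5)
t(state 5) = 1 + 0.45·t(state 1) + 0.2·t(state 4) + 0.2·t(state 5)
Solving: t(state 1) = 4.2325, t(state 4) = 4.0781, t(state 5) = 4.6503.
Expected steps from state 1 to state 2: 4.2325.

4.2325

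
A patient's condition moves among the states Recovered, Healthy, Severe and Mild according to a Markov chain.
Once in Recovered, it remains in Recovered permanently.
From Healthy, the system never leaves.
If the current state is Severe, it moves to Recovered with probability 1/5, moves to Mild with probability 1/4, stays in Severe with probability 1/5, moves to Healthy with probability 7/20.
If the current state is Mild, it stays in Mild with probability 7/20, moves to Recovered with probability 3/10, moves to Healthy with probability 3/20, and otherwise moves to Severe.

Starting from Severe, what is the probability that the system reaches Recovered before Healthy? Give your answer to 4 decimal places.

Let h(s) be the probability of absorption at Recovered starting from transient state s. Then h(Recovered) = 1 and h(Healthy) = 0. By first-step analysis:
h(Severe) = 0.2·1 + 0.35·0 + 0.2·h(Severe) + 0.25·h(Mild)
h(Mild) = 0.3·1 + 0.15·0 + 0.2·h(Severe) + 0.35·h(Mild)
Solving: h(Severe) = 0.4362, h(Mild) = 0.5957.
Starting from Severe, the probability is 0.4362.

0.4362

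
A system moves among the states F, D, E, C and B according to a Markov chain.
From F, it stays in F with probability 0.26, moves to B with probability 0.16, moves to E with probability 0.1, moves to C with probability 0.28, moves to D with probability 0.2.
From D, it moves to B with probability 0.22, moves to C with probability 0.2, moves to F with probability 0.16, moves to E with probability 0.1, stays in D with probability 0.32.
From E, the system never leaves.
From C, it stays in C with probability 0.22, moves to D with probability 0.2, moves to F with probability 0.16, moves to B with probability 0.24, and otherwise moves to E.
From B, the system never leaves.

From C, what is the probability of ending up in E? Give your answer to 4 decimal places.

0.4002

Let h(s) be the probability of absorption at E starting from transient state s. Then h(E) = 1 and h(B) = 0. By first-step analysis:
h(F) = 0.26·h(F) + 0.2·h(D) + 0.1·1 + 0.28·h(C) + 0.16·0
h(D) = 0.16·h(F) + 0.32·h(D) + 0.1·1 + 0.2·h(C) + 0.22·0
h(C) = 0.16·h(F) + 0.2·h(D) + 0.18·1 + 0.22·h(C) + 0.24·0
Solving: h(F) = 0.3824, h(D) = 0.3547, h(C) = 0.4002.
Starting from C, the probability is 0.4002.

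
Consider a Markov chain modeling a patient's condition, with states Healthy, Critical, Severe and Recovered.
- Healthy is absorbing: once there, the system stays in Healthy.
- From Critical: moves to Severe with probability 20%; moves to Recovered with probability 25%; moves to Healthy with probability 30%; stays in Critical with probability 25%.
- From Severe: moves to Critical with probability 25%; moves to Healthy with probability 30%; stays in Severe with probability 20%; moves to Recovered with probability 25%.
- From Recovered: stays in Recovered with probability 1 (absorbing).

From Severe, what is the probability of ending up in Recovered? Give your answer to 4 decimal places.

Let h(s) be the probability of absorption at Recovered starting from transient state s. Then h(Recovered) = 1 and h(Healthy) = 0. By first-step analysis:
h(Critical) = 0.3·0 + 0.25·h(Critical) + 0.2·h(Severe) + 0.25·1
h(Severe) = 0.3·0 + 0.25·h(Critical) + 0.2·h(Severe) + 0.25·1
Solving: h(Critical) = 0.4545, h(Severe) = 0.4545.
Starting from Severe, the probability is 0.4545.

0.4545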